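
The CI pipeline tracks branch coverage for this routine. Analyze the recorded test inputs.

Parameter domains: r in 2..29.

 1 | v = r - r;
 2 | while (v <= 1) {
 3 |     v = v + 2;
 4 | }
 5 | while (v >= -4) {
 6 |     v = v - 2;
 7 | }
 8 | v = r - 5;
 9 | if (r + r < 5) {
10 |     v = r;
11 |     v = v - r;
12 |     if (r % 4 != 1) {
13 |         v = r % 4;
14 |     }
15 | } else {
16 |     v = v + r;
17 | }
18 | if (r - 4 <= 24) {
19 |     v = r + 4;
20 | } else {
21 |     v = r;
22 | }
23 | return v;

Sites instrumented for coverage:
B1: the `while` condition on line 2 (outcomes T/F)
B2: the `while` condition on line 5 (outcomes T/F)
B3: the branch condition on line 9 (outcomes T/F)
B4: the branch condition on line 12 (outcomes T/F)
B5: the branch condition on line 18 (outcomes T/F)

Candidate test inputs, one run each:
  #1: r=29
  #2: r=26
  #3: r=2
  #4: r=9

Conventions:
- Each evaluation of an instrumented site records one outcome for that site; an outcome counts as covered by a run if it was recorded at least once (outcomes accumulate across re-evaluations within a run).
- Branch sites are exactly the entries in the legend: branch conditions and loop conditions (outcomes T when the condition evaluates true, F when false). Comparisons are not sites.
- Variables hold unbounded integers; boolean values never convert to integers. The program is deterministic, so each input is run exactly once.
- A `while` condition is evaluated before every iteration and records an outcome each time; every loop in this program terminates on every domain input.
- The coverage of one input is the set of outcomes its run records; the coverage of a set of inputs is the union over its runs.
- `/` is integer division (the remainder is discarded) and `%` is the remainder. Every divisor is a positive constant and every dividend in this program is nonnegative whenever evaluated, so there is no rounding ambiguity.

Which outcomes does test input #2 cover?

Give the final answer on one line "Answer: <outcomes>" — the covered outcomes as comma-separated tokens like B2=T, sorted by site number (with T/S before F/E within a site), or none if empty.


Event log for input #2 (r=26):
  B1->T, B1->F, B2->T, B2->T, B2->T, B2->T, B2->F, B3->F, B5->T
deduplicating events, the covered set is: B1=T, B1=F, B2=T, B2=F, B3=F, B5=T
Answer: B1=T, B1=F, B2=T, B2=F, B3=F, B5=T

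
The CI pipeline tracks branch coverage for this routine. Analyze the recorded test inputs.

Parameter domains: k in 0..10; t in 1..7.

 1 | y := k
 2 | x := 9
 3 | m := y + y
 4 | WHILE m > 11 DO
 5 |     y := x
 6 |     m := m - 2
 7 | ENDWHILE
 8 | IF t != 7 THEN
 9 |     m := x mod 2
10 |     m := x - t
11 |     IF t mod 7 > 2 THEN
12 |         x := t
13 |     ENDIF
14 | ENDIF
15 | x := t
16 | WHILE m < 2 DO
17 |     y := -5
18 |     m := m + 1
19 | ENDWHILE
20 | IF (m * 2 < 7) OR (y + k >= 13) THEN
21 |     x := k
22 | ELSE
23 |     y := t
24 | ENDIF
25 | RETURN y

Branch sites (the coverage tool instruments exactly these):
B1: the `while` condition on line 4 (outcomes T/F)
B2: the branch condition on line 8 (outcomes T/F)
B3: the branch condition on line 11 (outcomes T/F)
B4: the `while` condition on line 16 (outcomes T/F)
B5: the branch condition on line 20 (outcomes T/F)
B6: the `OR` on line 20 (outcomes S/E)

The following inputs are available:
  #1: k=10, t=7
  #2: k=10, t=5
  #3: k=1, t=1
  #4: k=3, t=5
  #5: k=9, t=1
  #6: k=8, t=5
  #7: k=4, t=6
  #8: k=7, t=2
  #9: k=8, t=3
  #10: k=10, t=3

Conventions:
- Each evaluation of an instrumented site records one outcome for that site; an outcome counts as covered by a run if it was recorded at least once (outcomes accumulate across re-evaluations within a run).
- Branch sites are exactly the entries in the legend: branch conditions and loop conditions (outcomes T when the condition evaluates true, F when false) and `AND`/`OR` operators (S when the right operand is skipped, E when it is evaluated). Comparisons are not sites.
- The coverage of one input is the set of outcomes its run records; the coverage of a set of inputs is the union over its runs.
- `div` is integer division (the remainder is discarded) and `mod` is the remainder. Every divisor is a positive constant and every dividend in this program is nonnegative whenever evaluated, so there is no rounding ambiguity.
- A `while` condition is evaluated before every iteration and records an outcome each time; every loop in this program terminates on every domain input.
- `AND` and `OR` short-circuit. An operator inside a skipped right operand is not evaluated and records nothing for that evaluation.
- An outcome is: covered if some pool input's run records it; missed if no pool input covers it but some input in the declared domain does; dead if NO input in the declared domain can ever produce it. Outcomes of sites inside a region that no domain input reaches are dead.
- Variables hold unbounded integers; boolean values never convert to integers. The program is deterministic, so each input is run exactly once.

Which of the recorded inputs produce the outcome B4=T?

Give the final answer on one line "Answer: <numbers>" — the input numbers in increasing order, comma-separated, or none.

input #1 (k=10, t=7): never hits B4=T
input #2 (k=10, t=5): never hits B4=T
input #3 (k=1, t=1): never hits B4=T
input #4 (k=3, t=5): never hits B4=T
input #5 (k=9, t=1): never hits B4=T
input #6 (k=8, t=5): never hits B4=T
input #7 (k=4, t=6): never hits B4=T
input #8 (k=7, t=2): never hits B4=T
input #9 (k=8, t=3): never hits B4=T
input #10 (k=10, t=3): never hits B4=T

Answer: none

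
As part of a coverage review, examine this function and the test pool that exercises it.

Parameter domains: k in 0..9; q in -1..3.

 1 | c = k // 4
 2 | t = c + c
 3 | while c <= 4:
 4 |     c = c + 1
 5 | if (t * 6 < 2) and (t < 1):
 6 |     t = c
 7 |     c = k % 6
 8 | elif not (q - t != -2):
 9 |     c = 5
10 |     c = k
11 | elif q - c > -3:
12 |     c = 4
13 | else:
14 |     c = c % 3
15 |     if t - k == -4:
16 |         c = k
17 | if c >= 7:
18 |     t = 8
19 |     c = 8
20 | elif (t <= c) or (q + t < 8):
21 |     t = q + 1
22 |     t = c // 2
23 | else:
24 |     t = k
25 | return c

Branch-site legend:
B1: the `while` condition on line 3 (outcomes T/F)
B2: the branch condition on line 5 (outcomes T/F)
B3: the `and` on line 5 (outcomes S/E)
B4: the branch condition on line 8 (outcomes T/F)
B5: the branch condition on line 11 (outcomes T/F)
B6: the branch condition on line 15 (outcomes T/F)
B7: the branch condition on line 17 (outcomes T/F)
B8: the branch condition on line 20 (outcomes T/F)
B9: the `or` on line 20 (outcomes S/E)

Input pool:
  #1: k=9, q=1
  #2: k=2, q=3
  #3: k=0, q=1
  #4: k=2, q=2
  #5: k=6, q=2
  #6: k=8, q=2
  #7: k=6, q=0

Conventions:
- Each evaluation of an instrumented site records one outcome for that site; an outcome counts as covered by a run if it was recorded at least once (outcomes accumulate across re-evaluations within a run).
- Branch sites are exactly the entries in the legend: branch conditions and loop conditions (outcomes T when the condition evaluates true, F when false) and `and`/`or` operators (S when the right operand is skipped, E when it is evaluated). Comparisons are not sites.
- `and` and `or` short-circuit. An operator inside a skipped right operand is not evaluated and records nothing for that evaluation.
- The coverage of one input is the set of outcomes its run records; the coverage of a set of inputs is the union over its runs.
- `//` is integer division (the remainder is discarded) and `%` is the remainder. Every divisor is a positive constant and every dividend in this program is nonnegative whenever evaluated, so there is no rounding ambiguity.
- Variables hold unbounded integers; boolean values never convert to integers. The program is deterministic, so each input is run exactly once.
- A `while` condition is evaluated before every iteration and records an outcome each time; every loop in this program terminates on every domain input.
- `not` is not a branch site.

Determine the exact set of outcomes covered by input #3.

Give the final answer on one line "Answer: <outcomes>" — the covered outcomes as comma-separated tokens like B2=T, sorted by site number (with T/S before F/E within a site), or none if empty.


Running input #3 (k=0, q=1), event by event:
  B1->T, B1->T, B1->T, B1->T, B1->T, B1->F, B3->E, B2->T, B7->F, B9->E
  B8->T
distinct outcomes covered: B1=T, B1=F, B2=T, B3=E, B7=F, B8=T, B9=E
Answer: B1=T, B1=F, B2=T, B3=E, B7=F, B8=T, B9=E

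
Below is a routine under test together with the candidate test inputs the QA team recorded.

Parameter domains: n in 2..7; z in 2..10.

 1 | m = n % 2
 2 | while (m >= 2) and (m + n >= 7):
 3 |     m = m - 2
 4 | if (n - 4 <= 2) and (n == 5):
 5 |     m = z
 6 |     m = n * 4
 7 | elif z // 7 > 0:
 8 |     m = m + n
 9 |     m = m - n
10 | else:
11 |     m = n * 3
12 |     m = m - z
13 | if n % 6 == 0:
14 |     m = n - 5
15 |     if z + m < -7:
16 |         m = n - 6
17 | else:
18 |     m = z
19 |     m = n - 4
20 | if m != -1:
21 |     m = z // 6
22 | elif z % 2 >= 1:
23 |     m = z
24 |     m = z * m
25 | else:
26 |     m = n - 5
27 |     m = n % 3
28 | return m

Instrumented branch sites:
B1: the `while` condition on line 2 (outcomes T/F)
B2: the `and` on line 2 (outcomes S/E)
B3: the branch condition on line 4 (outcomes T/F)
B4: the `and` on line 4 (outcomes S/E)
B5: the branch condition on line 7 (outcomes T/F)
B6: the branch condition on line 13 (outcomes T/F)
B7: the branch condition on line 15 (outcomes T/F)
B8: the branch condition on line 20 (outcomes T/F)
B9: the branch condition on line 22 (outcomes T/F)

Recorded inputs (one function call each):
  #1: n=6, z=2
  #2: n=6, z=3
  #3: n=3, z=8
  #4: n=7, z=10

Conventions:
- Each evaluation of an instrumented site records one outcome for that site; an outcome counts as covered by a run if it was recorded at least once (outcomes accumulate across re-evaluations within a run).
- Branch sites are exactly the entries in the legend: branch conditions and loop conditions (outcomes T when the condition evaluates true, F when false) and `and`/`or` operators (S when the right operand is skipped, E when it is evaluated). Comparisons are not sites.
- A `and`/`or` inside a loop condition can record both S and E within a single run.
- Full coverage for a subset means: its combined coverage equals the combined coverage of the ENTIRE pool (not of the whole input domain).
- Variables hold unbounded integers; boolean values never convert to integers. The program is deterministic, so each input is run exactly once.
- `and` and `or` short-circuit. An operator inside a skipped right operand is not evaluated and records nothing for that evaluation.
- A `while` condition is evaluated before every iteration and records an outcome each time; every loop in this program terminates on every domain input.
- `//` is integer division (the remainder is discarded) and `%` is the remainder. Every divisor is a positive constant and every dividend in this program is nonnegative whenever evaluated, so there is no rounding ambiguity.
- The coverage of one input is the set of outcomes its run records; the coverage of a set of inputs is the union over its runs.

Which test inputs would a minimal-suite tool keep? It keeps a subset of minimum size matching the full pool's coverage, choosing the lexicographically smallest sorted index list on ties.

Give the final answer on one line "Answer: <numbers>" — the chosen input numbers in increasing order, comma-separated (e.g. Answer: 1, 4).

test 1 (n=6, z=2) fires B2->S, B1->F, B4->E, B3->F, B5->F, B6->T, B7->F, B8->T; hits B1=F, B2=S, B3=F, B4=E, B5=F, B6=T, B7=F, B8=T
test 2 (n=6, z=3) fires B2->S, B1->F, B4->E, B3->F, B5->F, B6->T, B7->F, B8->T; hits B1=F, B2=S, B3=F, B4=E, B5=F, B6=T, B7=F, B8=T
test 3 (n=3, z=8) fires B2->S, B1->F, B4->E, B3->F, B5->T, B6->F, B8->F, B9->F; hits B1=F, B2=S, B3=F, B4=E, B5=T, B6=F, B8=F, B9=F
test 4 (n=7, z=10) fires B2->S, B1->F, B4->S, B3->F, B5->T, B6->F, B8->T; hits B1=F, B2=S, B3=F, B4=S, B5=T, B6=F, B8=T
the full pool covers 13 outcomes: B1=F, B2=S, B3=F, B4=S, B4=E, B5=T, B5=F, B6=T, B6=F, B7=F, B8=T, B8=F, B9=F
size 1 is not enough: best union over all size-1 subsets is 8/13
size 2 is not enough: best union over all size-2 subsets is 12/13
at size 3, {1, 3, 4} reaches all 13 outcomes; every lexicographically earlier size-3 subset fails

Answer: 1, 3, 4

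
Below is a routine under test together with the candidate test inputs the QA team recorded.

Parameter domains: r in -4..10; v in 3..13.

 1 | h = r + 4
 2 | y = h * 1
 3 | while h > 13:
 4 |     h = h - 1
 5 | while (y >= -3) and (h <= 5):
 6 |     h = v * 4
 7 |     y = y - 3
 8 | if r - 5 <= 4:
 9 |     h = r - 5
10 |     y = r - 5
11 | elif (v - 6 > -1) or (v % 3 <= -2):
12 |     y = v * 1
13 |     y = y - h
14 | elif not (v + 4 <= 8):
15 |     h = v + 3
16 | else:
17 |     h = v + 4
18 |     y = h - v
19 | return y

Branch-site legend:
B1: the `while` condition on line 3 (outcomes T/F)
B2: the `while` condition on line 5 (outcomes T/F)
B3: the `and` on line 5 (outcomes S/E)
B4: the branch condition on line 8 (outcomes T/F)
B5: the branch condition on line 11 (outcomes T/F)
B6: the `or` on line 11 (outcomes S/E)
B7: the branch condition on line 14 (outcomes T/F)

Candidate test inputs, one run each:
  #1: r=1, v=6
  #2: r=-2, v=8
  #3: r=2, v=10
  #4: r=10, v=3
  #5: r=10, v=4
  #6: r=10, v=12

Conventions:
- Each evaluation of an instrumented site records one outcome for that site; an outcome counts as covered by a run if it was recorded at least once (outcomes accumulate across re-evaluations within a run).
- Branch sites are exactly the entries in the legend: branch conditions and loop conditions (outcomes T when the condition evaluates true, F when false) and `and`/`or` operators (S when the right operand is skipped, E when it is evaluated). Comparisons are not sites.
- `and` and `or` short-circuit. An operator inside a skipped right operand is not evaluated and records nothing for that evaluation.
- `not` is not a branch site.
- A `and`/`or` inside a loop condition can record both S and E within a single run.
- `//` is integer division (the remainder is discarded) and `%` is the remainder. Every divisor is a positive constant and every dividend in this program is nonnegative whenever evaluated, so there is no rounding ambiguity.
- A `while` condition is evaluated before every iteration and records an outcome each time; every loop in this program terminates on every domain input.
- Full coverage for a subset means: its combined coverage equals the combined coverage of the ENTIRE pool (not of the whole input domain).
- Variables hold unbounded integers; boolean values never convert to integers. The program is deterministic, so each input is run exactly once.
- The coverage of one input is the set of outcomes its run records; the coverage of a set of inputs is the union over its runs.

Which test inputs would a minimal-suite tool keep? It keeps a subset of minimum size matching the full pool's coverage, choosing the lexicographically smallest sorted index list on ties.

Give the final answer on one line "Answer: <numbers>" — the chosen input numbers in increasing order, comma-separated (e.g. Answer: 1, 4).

input #1 (r=1, v=6): events B1->F, B3->E, B2->T, B3->E, B2->F, B4->T; covers B1=F, B2=T, B2=F, B3=E, B4=T
input #2 (r=-2, v=8): events B1->F, B3->E, B2->T, B3->E, B2->F, B4->T; covers B1=F, B2=T, B2=F, B3=E, B4=T
input #3 (r=2, v=10): events B1->F, B3->E, B2->F, B4->T; covers B1=F, B2=F, B3=E, B4=T
input #4 (r=10, v=3): events B1->T, B1->F, B3->E, B2->F, B4->F, B6->E, B5->F, B7->F; covers B1=T, B1=F, B2=F, B3=E, B4=F, B5=F, B6=E, B7=F
input #5 (r=10, v=4): events B1->T, B1->F, B3->E, B2->F, B4->F, B6->E, B5->F, B7->F; covers B1=T, B1=F, B2=F, B3=E, B4=F, B5=F, B6=E, B7=F
input #6 (r=10, v=12): events B1->T, B1->F, B3->E, B2->F, B4->F, B6->S, B5->T; covers B1=T, B1=F, B2=F, B3=E, B4=F, B5=T, B6=S
together the pool reaches 12 outcomes: B1=T, B1=F, B2=T, B2=F, B3=E, B4=T, B4=F, B5=T, B5=F, B6=S, B6=E, B7=F
checked all size-1 subsets: none covers 12 outcomes (max 8/12)
checked all size-2 subsets: none covers 12 outcomes (max 10/12)
at size 3, {1, 4, 6} reaches all 12 outcomes; every lexicographically earlier size-3 subset fails

Answer: 1, 4, 6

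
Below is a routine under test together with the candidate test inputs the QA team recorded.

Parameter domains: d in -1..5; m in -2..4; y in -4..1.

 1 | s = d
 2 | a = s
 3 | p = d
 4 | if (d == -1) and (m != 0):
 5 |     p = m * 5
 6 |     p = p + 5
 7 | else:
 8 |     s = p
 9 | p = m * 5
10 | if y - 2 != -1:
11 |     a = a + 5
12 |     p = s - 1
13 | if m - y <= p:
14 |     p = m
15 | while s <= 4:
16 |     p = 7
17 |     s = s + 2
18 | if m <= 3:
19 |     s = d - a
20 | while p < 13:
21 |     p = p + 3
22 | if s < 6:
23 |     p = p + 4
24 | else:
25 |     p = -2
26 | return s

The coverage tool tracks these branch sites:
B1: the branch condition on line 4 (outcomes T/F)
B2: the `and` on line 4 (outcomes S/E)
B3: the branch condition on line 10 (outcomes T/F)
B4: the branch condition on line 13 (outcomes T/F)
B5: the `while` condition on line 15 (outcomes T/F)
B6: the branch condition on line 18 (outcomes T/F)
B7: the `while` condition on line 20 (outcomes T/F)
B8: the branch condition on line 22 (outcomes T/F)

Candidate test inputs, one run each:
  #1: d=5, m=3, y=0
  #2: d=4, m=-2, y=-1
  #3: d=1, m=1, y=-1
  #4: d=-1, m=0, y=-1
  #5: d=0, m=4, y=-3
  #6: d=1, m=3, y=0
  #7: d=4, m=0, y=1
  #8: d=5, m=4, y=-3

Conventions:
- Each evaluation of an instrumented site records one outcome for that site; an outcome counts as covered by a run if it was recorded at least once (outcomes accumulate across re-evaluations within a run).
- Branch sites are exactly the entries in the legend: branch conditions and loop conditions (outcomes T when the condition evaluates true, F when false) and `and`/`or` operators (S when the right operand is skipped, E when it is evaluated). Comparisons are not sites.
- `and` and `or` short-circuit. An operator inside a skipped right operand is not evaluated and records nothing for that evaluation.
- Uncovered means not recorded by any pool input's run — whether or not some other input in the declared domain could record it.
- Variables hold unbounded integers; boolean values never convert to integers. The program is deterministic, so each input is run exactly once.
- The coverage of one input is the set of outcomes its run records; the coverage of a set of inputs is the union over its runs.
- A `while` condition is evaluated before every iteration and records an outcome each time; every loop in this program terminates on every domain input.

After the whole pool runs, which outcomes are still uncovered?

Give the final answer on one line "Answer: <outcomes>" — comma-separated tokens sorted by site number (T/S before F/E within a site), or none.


input #1, d=5, m=3, y=0: events B2->S, B1->F, B3->T, B4->T, B5->F, B6->T, B7->T, B7->T, B7->T, B7->T, B7->F, B8->T; outcomes B1=F, B2=S, B3=T, B4=T, B5=F, B6=T, B7=T, B7=F, B8=T
input #2, d=4, m=-2, y=-1: events B2->S, B1->F, B3->T, B4->T, B5->T, B5->F, B6->T, B7->T, B7->T, B7->F, B8->T; outcomes B1=F, B2=S, B3=T, B4=T, B5=T, B5=F, B6=T, B7=T, B7=F, B8=T
input #3, d=1, m=1, y=-1: events B2->S, B1->F, B3->T, B4->F, B5->T, B5->T, B5->F, B6->T, B7->T, B7->T, B7->F, B8->T; outcomes B1=F, B2=S, B3=T, B4=F, B5=T, B5=F, B6=T, B7=T, B7=F, B8=T
input #4, d=-1, m=0, y=-1: events B2->E, B1->F, B3->T, B4->F, B5->T, B5->T, B5->T, B5->F, B6->T, B7->T, B7->T, B7->F, B8->T; outcomes B1=F, B2=E, B3=T, B4=F, B5=T, B5=F, B6=T, B7=T, B7=F, B8=T
input #5, d=0, m=4, y=-3: events B2->S, B1->F, B3->T, B4->F, B5->T, B5->T, B5->T, B5->F, B6->F, B7->T, B7->T, B7->F, B8->F; outcomes B1=F, B2=S, B3=T, B4=F, B5=T, B5=F, B6=F, B7=T, B7=F, B8=F
input #6, d=1, m=3, y=0: events B2->S, B1->F, B3->T, B4->F, B5->T, B5->T, B5->F, B6->T, B7->T, B7->T, B7->F, B8->T; outcomes B1=F, B2=S, B3=T, B4=F, B5=T, B5=F, B6=T, B7=T, B7=F, B8=T
input #7, d=4, m=0, y=1: events B2->S, B1->F, B3->F, B4->T, B5->T, B5->F, B6->T, B7->T, B7->T, B7->F, B8->T; outcomes B1=F, B2=S, B3=F, B4=T, B5=T, B5=F, B6=T, B7=T, B7=F, B8=T
input #8, d=5, m=4, y=-3: events B2->S, B1->F, B3->T, B4->F, B5->F, B6->F, B7->T, B7->T, B7->T, B7->F, B8->T; outcomes B1=F, B2=S, B3=T, B4=F, B5=F, B6=F, B7=T, B7=F, B8=T
union over the pool: B1=F, B2=S, B2=E, B3=T, B3=F, B4=T, B4=F, B5=T, B5=F, B6=T, B6=F, B7=T, B7=F, B8=T, B8=F
uncovered (1 of 16): B1=T
Answer: B1=T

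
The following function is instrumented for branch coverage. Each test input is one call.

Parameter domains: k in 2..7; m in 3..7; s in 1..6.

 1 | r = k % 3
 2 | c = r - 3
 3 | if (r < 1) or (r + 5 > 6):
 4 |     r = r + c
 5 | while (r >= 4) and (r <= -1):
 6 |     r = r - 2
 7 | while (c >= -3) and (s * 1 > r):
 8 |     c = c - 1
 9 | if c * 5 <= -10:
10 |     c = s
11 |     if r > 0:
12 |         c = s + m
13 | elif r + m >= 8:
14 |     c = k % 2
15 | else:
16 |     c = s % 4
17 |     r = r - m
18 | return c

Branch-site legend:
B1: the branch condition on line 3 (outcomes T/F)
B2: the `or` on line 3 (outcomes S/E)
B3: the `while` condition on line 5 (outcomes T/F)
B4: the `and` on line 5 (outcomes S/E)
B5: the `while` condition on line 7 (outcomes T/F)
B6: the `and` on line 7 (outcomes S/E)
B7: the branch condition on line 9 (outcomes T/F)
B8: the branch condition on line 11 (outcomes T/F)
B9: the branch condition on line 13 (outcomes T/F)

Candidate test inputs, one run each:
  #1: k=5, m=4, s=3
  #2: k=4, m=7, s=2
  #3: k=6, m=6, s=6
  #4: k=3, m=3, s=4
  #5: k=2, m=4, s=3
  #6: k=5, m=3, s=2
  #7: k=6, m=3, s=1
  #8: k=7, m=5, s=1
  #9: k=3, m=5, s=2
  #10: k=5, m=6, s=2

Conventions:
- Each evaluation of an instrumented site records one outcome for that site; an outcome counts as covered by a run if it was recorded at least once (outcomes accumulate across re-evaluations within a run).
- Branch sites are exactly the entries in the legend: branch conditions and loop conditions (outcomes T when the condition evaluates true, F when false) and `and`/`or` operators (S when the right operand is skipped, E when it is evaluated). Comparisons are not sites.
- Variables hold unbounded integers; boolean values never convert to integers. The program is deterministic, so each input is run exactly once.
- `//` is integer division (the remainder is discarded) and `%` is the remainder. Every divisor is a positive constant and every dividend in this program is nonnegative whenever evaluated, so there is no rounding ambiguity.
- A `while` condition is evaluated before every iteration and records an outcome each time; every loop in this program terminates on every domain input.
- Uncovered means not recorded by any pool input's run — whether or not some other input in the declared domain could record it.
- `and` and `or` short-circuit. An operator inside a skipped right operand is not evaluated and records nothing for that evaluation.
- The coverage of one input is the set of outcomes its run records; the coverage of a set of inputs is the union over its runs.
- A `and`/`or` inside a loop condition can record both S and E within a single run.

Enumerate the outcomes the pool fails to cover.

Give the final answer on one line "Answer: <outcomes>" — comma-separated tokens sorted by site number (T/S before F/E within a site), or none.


test 1 (k=5, m=4, s=3) hits B1=T, B2=E, B3=F, B4=S, B5=T, B5=F, B6=S, B6=E, B7=T, B8=T
test 2 (k=4, m=7, s=2) hits B1=F, B2=E, B3=F, B4=S, B5=T, B5=F, B6=S, B6=E, B7=T, B8=T
test 3 (k=6, m=6, s=6) hits B1=T, B2=S, B3=F, B4=S, B5=T, B5=F, B6=S, B6=E, B7=T, B8=F
test 4 (k=3, m=3, s=4) hits B1=T, B2=S, B3=F, B4=S, B5=T, B5=F, B6=S, B6=E, B7=T, B8=F
test 5 (k=2, m=4, s=3) hits B1=T, B2=E, B3=F, B4=S, B5=T, B5=F, B6=S, B6=E, B7=T, B8=T
test 6 (k=5, m=3, s=2) hits B1=T, B2=E, B3=F, B4=S, B5=T, B5=F, B6=S, B6=E, B7=T, B8=T
test 7 (k=6, m=3, s=1) hits B1=T, B2=S, B3=F, B4=S, B5=T, B5=F, B6=S, B6=E, B7=T, B8=F
test 8 (k=7, m=5, s=1) hits B1=F, B2=E, B3=F, B4=S, B5=F, B6=E, B7=T, B8=T
test 9 (k=3, m=5, s=2) hits B1=T, B2=S, B3=F, B4=S, B5=T, B5=F, B6=S, B6=E, B7=T, B8=F
test 10 (k=5, m=6, s=2) hits B1=T, B2=E, B3=F, B4=S, B5=T, B5=F, B6=S, B6=E, B7=T, B8=T
union over the pool: B1=T, B1=F, B2=S, B2=E, B3=F, B4=S, B5=T, B5=F, B6=S, B6=E, B7=T, B8=T, B8=F
uncovered (5 of 18): B3=T, B4=E, B7=F, B9=T, B9=F
Answer: B3=T, B4=E, B7=F, B9=T, B9=F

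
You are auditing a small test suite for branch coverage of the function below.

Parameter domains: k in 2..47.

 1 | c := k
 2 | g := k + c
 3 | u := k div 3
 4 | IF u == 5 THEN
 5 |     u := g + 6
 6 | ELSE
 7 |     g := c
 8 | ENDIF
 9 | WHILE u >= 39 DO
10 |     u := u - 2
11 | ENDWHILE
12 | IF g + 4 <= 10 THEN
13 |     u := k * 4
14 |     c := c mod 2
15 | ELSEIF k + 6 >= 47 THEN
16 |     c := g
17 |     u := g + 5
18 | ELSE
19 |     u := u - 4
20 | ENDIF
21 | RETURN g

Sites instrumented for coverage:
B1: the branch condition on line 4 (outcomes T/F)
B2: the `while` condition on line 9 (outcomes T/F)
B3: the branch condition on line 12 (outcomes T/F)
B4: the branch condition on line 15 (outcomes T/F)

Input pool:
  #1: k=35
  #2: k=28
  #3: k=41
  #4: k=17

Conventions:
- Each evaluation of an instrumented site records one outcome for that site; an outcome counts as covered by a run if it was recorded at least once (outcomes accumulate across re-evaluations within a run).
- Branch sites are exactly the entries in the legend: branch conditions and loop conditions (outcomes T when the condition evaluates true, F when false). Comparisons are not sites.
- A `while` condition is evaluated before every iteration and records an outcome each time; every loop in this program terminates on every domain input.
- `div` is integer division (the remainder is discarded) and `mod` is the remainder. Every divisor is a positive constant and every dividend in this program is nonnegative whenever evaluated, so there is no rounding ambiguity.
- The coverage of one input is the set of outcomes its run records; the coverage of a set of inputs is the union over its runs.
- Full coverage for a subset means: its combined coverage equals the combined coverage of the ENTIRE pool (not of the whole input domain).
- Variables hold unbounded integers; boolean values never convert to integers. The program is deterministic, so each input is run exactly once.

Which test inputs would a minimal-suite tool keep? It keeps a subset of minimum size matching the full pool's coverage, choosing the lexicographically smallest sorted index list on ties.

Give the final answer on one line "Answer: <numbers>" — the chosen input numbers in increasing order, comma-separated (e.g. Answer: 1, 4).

input #1 (k=35): events B1->F, B2->F, B3->F, B4->F; covers B1=F, B2=F, B3=F, B4=F
input #2 (k=28): events B1->F, B2->F, B3->F, B4->F; covers B1=F, B2=F, B3=F, B4=F
input #3 (k=41): events B1->F, B2->F, B3->F, B4->T; covers B1=F, B2=F, B3=F, B4=T
input #4 (k=17): events B1->T, B2->T, B2->F, B3->F, B4->F; covers B1=T, B2=T, B2=F, B3=F, B4=F
union over all inputs: B1=T, B1=F, B2=T, B2=F, B3=F, B4=T, B4=F (7 outcomes)
no size-1 subset reaches all 7 outcomes (best union: 5/7)
the canonical winner is {3, 4}: size 2, full 7-outcome coverage, earliest index list among size-2 covers

Answer: 3, 4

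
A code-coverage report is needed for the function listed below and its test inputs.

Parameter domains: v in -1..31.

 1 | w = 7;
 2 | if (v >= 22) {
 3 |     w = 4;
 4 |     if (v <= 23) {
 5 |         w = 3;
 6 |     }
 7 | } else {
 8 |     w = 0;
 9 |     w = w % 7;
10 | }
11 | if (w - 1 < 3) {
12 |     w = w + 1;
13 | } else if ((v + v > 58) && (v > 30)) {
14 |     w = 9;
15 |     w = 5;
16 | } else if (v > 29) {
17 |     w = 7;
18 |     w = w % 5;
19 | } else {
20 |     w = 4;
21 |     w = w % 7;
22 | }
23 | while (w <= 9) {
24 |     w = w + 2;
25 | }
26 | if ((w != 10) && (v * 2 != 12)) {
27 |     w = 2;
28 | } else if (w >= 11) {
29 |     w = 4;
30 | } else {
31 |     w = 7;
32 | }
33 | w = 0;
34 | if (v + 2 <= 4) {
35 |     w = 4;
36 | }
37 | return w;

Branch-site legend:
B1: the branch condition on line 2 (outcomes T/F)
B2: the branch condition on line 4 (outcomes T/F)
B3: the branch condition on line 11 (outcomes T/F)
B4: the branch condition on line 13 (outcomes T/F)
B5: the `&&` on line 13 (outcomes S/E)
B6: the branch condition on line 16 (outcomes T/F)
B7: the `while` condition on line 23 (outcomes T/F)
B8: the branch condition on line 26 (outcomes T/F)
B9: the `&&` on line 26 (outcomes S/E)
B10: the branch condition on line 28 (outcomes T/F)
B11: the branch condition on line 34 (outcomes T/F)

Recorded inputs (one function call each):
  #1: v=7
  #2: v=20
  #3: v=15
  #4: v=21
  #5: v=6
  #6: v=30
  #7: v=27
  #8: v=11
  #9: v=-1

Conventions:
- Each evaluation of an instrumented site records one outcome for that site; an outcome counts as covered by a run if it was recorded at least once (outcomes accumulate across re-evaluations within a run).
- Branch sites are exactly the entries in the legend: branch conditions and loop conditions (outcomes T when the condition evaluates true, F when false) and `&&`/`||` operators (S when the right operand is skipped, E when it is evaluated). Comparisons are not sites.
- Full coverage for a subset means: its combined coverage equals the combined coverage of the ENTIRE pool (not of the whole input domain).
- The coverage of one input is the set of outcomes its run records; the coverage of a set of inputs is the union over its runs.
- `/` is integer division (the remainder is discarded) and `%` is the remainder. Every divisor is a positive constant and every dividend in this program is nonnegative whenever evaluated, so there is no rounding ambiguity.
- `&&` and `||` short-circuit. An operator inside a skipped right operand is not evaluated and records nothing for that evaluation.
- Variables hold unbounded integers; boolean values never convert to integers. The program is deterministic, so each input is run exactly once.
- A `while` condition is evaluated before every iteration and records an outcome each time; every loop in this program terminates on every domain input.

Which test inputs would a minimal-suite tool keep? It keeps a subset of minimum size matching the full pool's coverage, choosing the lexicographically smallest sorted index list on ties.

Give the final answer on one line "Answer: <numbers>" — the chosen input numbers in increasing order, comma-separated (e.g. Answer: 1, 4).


run #1 (v=7) runs B1->F, B3->T, B7->T, B7->T, B7->T, B7->T, B7->T, B7->F, B9->E, B8->T, B11->F; records B1=F, B3=T, B7=T, B7=F, B8=T, B9=E, B11=F
run #2 (v=20) runs B1->F, B3->T, B7->T, B7->T, B7->T, B7->T, B7->T, B7->F, B9->E, B8->T, B11->F; records B1=F, B3=T, B7=T, B7=F, B8=T, B9=E, B11=F
run #3 (v=15) runs B1->F, B3->T, B7->T, B7->T, B7->T, B7->T, B7->T, B7->F, B9->E, B8->T, B11->F; records B1=F, B3=T, B7=T, B7=F, B8=T, B9=E, B11=F
run #4 (v=21) runs B1->F, B3->T, B7->T, B7->T, B7->T, B7->T, B7->T, B7->F, B9->E, B8->T, B11->F; records B1=F, B3=T, B7=T, B7=F, B8=T, B9=E, B11=F
run #5 (v=6) runs B1->F, B3->T, B7->T, B7->T, B7->T, B7->T, B7->T, B7->F, B9->E, B8->F, B10->T, B11->F; records B1=F, B3=T, B7=T, B7=F, B8=F, B9=E, B10=T, B11=F
run #6 (v=30) runs B1->T, B2->F, B3->F, B5->E, B4->F, B6->T, B7->T, B7->T, B7->T, B7->T, B7->F, B9->S, B8->F, B10->F, ...; records B1=T, B2=F, B3=F, B4=F, B5=E, B6=T, B7=T, B7=F, B8=F, B9=S, B10=F, B11=F
run #7 (v=27) runs B1->T, B2->F, B3->F, B5->S, B4->F, B6->F, B7->T, B7->T, B7->T, B7->F, B9->S, B8->F, B10->F, B11->F; records B1=T, B2=F, B3=F, B4=F, B5=S, B6=F, B7=T, B7=F, B8=F, B9=S, B10=F, B11=F
run #8 (v=11) runs B1->F, B3->T, B7->T, B7->T, B7->T, B7->T, B7->T, B7->F, B9->E, B8->T, B11->F; records B1=F, B3=T, B7=T, B7=F, B8=T, B9=E, B11=F
run #9 (v=-1) runs B1->F, B3->T, B7->T, B7->T, B7->T, B7->T, B7->T, B7->F, B9->E, B8->T, B11->T; records B1=F, B3=T, B7=T, B7=F, B8=T, B9=E, B11=T
the full pool covers 20 outcomes: B1=T, B1=F, B2=F, B3=T, B3=F, B4=F, B5=S, B5=E, B6=T, B6=F, B7=T, B7=F, B8=T, B8=F, B9=S, B9=E, B10=T, B10=F, B11=T, B11=F
no size-1 subset reaches all 20 outcomes (best union: 12/20)
no size-2 subset reaches all 20 outcomes (best union: 17/20)
no size-3 subset reaches all 20 outcomes (best union: 19/20)
at size 4, {5, 6, 7, 9} reaches all 20 outcomes; every lexicographically earlier size-4 subset fails
Answer: 5, 6, 7, 9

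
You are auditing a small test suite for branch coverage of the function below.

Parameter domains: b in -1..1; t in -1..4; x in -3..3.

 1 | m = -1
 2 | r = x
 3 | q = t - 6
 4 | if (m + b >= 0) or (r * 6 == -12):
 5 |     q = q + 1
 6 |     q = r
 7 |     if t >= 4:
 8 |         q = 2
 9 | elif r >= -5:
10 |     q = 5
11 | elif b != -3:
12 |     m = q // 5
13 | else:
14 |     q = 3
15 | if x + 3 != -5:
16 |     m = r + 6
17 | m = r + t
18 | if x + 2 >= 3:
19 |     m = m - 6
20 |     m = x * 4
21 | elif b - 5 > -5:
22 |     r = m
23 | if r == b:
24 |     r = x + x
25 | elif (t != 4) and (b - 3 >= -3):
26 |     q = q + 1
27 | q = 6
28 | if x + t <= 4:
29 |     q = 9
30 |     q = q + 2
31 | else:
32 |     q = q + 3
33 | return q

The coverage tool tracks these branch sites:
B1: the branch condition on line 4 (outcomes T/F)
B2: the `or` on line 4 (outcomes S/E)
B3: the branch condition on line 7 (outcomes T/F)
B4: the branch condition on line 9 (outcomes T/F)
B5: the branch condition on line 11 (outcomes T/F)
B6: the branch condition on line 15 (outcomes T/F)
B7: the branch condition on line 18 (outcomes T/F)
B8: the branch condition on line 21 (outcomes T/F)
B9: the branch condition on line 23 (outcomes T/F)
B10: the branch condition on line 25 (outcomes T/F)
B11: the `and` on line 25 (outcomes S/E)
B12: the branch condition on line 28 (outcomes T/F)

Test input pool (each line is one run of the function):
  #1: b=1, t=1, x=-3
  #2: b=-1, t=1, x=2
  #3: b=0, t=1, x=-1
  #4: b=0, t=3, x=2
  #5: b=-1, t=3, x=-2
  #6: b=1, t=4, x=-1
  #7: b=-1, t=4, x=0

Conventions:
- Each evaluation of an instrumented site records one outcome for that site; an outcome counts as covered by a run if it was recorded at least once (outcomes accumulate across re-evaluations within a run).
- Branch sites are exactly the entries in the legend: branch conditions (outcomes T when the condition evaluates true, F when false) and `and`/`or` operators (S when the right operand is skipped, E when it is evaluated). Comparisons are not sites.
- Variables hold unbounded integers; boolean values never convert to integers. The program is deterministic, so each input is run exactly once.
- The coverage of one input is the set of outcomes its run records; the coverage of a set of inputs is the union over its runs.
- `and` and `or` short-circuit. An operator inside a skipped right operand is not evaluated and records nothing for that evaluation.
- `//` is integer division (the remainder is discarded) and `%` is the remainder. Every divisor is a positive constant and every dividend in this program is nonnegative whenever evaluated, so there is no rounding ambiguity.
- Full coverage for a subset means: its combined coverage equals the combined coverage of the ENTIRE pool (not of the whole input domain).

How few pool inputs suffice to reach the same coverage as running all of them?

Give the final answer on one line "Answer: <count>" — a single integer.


test 1 (b=1, t=1, x=-3) hits B1=T, B2=S, B3=F, B6=T, B7=F, B8=T, B9=F, B10=T, B11=E, B12=T
test 2 (b=-1, t=1, x=2) hits B1=F, B2=E, B4=T, B6=T, B7=T, B9=F, B10=F, B11=E, B12=T
test 3 (b=0, t=1, x=-1) hits B1=F, B2=E, B4=T, B6=T, B7=F, B8=F, B9=F, B10=T, B11=E, B12=T
test 4 (b=0, t=3, x=2) hits B1=F, B2=E, B4=T, B6=T, B7=T, B9=F, B10=T, B11=E, B12=F
test 5 (b=-1, t=3, x=-2) hits B1=T, B2=E, B3=F, B6=T, B7=F, B8=F, B9=F, B10=F, B11=E, B12=T
test 6 (b=1, t=4, x=-1) hits B1=T, B2=S, B3=T, B6=T, B7=F, B8=T, B9=F, B10=F, B11=S, B12=T
test 7 (b=-1, t=4, x=0) hits B1=F, B2=E, B4=T, B6=T, B7=F, B8=F, B9=F, B10=F, B11=S, B12=T
pool-wide coverage (19 outcomes): B1=T, B1=F, B2=S, B2=E, B3=T, B3=F, B4=T, B6=T, B7=T, B7=F, B8=T, B8=F, B9=F, B10=T, B10=F, B11=S, B11=E, B12=T, B12=F
checked all size-1 subsets: none covers 19 outcomes (max 10/19)
checked all size-2 subsets: none covers 19 outcomes (max 17/19)
the canonical winner is {4, 5, 6}: size 3, full 19-outcome coverage, earliest index list among size-3 covers
Answer: 3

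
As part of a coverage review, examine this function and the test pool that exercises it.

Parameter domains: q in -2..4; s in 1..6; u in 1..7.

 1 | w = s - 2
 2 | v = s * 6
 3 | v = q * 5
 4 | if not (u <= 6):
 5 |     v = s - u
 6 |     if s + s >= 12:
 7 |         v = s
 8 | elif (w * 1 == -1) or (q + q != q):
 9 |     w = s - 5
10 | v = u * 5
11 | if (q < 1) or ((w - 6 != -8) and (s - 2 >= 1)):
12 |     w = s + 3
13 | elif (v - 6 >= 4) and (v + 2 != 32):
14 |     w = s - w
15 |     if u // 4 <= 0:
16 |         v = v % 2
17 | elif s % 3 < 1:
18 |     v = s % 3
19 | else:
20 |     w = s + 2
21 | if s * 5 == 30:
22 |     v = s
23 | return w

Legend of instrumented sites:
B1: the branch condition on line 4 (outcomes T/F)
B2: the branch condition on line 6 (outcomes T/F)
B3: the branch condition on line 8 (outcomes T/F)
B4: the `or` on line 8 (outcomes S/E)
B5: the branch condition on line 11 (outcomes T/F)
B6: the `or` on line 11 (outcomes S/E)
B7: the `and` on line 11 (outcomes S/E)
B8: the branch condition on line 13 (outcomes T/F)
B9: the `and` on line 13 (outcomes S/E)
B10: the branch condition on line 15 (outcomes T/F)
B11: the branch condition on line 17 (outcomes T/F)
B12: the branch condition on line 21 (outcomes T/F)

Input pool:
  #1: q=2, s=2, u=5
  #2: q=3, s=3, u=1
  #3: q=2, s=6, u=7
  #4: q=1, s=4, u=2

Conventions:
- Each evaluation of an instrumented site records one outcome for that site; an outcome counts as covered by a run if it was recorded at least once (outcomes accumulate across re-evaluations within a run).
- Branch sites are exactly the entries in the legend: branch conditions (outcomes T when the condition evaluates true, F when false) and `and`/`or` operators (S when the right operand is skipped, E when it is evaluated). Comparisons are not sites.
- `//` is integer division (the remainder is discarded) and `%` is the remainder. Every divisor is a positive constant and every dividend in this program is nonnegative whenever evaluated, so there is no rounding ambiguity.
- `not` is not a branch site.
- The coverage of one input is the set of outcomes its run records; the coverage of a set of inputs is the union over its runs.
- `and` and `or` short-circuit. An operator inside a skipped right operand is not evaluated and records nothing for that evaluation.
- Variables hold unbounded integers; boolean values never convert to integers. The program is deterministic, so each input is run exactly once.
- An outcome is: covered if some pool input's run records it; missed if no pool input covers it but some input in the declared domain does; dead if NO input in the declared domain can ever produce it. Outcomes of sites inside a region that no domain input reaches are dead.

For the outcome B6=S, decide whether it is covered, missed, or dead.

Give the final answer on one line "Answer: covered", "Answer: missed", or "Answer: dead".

no pool input records B6=S
but domain input (q=-2, s=1, u=1) does record it -> reachable, so missed

Answer: missed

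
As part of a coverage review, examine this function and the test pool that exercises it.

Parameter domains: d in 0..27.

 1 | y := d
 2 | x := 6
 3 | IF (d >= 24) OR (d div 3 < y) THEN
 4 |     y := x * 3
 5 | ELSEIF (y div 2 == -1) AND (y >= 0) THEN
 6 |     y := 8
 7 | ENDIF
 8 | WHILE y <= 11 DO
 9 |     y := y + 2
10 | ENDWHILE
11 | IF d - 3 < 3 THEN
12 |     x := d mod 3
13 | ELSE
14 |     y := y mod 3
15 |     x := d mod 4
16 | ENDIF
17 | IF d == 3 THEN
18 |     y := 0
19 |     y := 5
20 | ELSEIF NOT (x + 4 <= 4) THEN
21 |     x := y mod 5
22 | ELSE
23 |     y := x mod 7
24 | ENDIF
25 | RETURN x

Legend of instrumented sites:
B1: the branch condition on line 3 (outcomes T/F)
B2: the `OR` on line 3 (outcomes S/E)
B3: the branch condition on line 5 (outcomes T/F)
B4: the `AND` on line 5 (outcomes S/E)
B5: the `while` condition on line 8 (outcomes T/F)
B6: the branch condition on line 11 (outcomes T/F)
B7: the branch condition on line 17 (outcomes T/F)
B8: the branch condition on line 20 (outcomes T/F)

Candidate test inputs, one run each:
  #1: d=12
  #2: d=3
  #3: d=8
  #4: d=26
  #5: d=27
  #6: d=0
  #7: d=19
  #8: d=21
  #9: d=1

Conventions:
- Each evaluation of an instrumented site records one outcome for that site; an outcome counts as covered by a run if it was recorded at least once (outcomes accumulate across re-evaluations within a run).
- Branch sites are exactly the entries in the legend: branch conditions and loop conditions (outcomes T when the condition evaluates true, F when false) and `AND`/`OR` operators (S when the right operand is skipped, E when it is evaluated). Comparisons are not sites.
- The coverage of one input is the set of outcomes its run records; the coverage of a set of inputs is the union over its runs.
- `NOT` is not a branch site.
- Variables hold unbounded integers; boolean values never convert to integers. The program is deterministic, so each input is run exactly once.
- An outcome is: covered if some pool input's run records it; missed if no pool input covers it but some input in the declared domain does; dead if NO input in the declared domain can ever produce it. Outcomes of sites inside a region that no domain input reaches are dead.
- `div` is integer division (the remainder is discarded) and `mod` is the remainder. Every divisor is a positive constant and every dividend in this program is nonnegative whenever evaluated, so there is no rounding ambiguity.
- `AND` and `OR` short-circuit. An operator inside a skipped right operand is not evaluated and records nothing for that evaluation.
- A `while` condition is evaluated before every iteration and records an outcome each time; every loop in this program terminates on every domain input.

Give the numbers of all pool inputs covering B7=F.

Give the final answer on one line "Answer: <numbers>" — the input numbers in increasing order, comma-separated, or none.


input #1 (d=12): hits B7=F
input #2 (d=3): never hits B7=F
input #3 (d=8): hits B7=F
input #4 (d=26): hits B7=F
input #5 (d=27): hits B7=F
input #6 (d=0): hits B7=F
input #7 (d=19): hits B7=F
input #8 (d=21): hits B7=F
input #9 (d=1): hits B7=F
Answer: 1, 3, 4, 5, 6, 7, 8, 9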